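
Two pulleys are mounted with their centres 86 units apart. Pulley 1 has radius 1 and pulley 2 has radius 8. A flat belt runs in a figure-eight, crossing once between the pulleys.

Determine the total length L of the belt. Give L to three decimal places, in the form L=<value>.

L=201.217

crossed belt: β = asin((r1+r2)/C) = asin(9/86) = 6.0071°
wrap1 = wrap2 = π + 2β = 192.0141°
tangent length = C·cosβ = 85.5278
L = (r1+r2)·wrap + 2·C·cosβ = 9·3.3513 + 2·85.5278 = 201.2171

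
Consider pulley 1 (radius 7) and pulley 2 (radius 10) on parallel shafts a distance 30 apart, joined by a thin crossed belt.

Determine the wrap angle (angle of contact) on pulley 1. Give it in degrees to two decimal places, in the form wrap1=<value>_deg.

wrap1=249.04_deg

crossed belt: β = asin((r1+r2)/C) = asin(17/30) = 34.5181°
wrap1 = wrap2 = π + 2β = 249.0362°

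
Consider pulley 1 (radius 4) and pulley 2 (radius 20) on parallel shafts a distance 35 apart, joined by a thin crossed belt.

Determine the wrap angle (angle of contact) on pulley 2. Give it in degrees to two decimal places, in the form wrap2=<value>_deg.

crossed belt: β = asin((r1+r2)/C) = asin(24/35) = 43.2918°
wrap1 = wrap2 = π + 2β = 266.5836°

wrap2=266.58_deg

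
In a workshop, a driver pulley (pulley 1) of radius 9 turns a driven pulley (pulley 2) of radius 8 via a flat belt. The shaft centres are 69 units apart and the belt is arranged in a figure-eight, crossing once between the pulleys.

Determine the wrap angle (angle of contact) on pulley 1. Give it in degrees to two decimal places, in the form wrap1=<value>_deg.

crossed belt: β = asin((r1+r2)/C) = asin(17/69) = 14.2632°
wrap1 = wrap2 = π + 2β = 208.5264°

wrap1=208.53_deg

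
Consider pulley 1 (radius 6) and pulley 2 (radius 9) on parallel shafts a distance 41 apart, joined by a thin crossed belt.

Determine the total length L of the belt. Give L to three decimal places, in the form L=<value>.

crossed belt: β = asin((r1+r2)/C) = asin(15/41) = 21.4601°
wrap1 = wrap2 = π + 2β = 222.9203°
tangent length = C·cosβ = 38.1576
L = (r1+r2)·wrap + 2·C·cosβ = 15·3.8907 + 2·38.1576 = 134.6755

L=134.676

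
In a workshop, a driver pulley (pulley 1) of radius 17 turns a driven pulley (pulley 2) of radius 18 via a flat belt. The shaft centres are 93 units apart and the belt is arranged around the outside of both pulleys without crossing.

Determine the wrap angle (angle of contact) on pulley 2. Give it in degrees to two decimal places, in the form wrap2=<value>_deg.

open belt: β = asin((r2−r1)/C) = asin(1/93) = 0.6161°
wrap1 = π − 2β = 178.7678°
wrap2 = π + 2β = 181.2322°

wrap2=181.23_deg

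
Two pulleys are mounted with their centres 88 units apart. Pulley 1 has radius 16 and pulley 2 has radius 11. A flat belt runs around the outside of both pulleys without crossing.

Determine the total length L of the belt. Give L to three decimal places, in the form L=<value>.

open belt: β = asin((r2−r1)/C) = asin(-5/88) = -3.2572°
wrap1 = π − 2β = 186.5144°
wrap2 = π + 2β = 173.4856°
tangent length = C·cosβ = 87.8578
L = r1·wrap1 + r2·wrap2 + 2·C·cosβ = 16·3.2553 + 11·3.0279 + 2·87.8578 = 261.1072

L=261.107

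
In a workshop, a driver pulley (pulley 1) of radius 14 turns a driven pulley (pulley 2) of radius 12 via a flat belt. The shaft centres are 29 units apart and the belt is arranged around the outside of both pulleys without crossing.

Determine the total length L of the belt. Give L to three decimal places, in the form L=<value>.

L=139.819

open belt: β = asin((r2−r1)/C) = asin(-2/29) = -3.9546°
wrap1 = π − 2β = 187.9091°
wrap2 = π + 2β = 172.0909°
tangent length = C·cosβ = 28.9310
L = r1·wrap1 + r2·wrap2 + 2·C·cosβ = 14·3.2796 + 12·3.0036 + 2·28.9310 = 139.8194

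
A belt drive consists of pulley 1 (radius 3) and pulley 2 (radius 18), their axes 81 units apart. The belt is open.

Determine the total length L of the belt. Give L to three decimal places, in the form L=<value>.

open belt: β = asin((r2−r1)/C) = asin(15/81) = 10.6719°
wrap1 = π − 2β = 158.6561°
wrap2 = π + 2β = 201.3439°
tangent length = C·cosβ = 79.5990
L = r1·wrap1 + r2·wrap2 + 2·C·cosβ = 3·2.7691 + 18·3.5141 + 2·79.5990 = 230.7592

L=230.759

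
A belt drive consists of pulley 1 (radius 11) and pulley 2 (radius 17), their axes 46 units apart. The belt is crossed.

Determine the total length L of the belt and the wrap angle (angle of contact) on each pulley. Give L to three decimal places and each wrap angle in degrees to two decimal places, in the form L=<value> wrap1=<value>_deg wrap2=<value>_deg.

crossed belt: β = asin((r1+r2)/C) = asin(28/46) = 37.4952°
wrap1 = wrap2 = π + 2β = 254.9905°
tangent length = C·cosβ = 36.4966
L = (r1+r2)·wrap + 2·C·cosβ = 28·4.4504 + 2·36.4966 = 197.6050

L=197.605 wrap1=254.99_deg wrap2=254.99_deg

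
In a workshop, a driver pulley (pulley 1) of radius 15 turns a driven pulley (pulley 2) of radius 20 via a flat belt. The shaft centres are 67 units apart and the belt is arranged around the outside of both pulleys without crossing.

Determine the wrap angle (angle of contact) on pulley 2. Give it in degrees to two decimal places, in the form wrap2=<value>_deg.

wrap2=188.56_deg

open belt: β = asin((r2−r1)/C) = asin(5/67) = 4.2798°
wrap1 = π − 2β = 171.4404°
wrap2 = π + 2β = 188.5596°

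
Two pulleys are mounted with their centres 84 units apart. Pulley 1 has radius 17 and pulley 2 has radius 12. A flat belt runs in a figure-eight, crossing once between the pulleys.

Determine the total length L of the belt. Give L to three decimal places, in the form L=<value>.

crossed belt: β = asin((r1+r2)/C) = asin(29/84) = 20.1963°
wrap1 = wrap2 = π + 2β = 220.3927°
tangent length = C·cosβ = 78.8353
L = (r1+r2)·wrap + 2·C·cosβ = 29·3.8466 + 2·78.8353 = 269.2213

L=269.221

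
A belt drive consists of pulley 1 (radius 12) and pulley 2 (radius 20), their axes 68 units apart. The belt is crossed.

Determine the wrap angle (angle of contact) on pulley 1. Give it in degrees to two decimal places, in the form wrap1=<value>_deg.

crossed belt: β = asin((r1+r2)/C) = asin(32/68) = 28.0725°
wrap1 = wrap2 = π + 2β = 236.1450°

wrap1=236.14_deg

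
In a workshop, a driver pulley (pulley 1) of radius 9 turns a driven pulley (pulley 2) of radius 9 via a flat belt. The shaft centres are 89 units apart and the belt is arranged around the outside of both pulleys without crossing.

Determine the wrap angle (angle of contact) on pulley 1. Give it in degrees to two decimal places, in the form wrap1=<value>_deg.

wrap1=180.00_deg

open belt: β = asin((r2−r1)/C) = asin(0/89) = 0.0000°
wrap1 = π − 2β = 180.0000°
wrap2 = π + 2β = 180.0000°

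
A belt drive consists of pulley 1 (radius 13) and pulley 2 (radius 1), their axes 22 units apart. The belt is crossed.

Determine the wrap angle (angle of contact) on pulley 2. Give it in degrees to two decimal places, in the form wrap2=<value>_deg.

wrap2=259.04_deg

crossed belt: β = asin((r1+r2)/C) = asin(14/22) = 39.5212°
wrap1 = wrap2 = π + 2β = 259.0424°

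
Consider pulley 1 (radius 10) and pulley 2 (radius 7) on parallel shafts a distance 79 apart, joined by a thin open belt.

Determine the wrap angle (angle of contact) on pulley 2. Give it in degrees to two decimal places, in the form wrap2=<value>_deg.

wrap2=175.65_deg

open belt: β = asin((r2−r1)/C) = asin(-3/79) = -2.1763°
wrap1 = π − 2β = 184.3526°
wrap2 = π + 2β = 175.6474°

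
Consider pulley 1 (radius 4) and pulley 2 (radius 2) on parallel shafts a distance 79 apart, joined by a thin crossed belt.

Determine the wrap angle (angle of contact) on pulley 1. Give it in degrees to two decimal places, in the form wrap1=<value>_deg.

crossed belt: β = asin((r1+r2)/C) = asin(6/79) = 4.3558°
wrap1 = wrap2 = π + 2β = 188.7115°

wrap1=188.71_deg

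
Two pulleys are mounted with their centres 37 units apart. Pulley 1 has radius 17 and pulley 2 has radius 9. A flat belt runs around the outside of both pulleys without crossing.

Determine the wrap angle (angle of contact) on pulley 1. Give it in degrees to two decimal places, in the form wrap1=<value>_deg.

wrap1=204.97_deg

open belt: β = asin((r2−r1)/C) = asin(-8/37) = -12.4869°
wrap1 = π − 2β = 204.9738°
wrap2 = π + 2β = 155.0262°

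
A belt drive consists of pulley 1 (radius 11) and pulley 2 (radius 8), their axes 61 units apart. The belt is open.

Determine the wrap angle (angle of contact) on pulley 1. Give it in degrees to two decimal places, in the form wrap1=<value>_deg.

open belt: β = asin((r2−r1)/C) = asin(-3/61) = -2.8190°
wrap1 = π − 2β = 185.6379°
wrap2 = π + 2β = 174.3621°

wrap1=185.64_deg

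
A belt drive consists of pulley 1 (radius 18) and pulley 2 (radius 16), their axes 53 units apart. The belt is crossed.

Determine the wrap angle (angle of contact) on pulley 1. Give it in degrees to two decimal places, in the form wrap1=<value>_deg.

crossed belt: β = asin((r1+r2)/C) = asin(34/53) = 39.9045°
wrap1 = wrap2 = π + 2β = 259.8089°

wrap1=259.81_deg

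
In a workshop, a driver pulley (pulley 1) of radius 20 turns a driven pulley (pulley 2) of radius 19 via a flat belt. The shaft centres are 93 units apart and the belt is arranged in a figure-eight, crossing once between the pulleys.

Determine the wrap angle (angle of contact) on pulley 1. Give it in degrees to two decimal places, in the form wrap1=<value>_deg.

crossed belt: β = asin((r1+r2)/C) = asin(39/93) = 24.7939°
wrap1 = wrap2 = π + 2β = 229.5877°

wrap1=229.59_deg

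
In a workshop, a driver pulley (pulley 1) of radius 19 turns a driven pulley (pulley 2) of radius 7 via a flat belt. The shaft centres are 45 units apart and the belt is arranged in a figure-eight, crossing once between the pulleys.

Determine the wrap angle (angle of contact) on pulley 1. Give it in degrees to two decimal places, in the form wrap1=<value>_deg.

crossed belt: β = asin((r1+r2)/C) = asin(26/45) = 35.2944°
wrap1 = wrap2 = π + 2β = 250.5888°

wrap1=250.59_deg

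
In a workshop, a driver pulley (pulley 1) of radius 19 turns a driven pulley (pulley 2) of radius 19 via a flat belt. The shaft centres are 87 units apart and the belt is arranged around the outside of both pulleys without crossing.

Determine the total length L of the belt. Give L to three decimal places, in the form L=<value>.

open belt: β = asin((r2−r1)/C) = asin(0/87) = 0.0000°
wrap1 = π − 2β = 180.0000°
wrap2 = π + 2β = 180.0000°
tangent length = C·cosβ = 87.0000
L = r1·wrap1 + r2·wrap2 + 2·C·cosβ = 19·3.1416 + 19·3.1416 + 2·87.0000 = 293.3805

L=293.381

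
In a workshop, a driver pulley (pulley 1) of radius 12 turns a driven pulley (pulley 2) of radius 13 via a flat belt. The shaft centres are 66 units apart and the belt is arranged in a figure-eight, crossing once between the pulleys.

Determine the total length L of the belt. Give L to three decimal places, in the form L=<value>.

L=220.128

crossed belt: β = asin((r1+r2)/C) = asin(25/66) = 22.2586°
wrap1 = wrap2 = π + 2β = 224.5172°
tangent length = C·cosβ = 61.0819
L = (r1+r2)·wrap + 2·C·cosβ = 25·3.9186 + 2·61.0819 = 220.1280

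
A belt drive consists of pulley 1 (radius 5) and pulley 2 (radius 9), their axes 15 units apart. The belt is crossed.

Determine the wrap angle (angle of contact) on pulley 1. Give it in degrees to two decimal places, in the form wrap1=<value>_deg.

wrap1=317.92_deg

crossed belt: β = asin((r1+r2)/C) = asin(14/15) = 68.9605°
wrap1 = wrap2 = π + 2β = 317.9211°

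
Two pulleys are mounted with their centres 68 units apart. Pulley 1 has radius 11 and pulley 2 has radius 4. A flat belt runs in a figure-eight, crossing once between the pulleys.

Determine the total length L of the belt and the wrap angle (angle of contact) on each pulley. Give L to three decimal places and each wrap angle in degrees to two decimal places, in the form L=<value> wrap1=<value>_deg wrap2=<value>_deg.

L=186.446 wrap1=205.49_deg wrap2=205.49_deg

crossed belt: β = asin((r1+r2)/C) = asin(15/68) = 12.7436°
wrap1 = wrap2 = π + 2β = 205.4872°
tangent length = C·cosβ = 66.3250
L = (r1+r2)·wrap + 2·C·cosβ = 15·3.5864 + 2·66.3250 = 186.4463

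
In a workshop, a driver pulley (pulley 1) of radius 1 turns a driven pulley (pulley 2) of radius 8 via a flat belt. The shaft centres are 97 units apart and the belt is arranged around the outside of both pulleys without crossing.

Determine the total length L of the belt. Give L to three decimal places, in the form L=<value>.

open belt: β = asin((r2−r1)/C) = asin(7/97) = 4.1383°
wrap1 = π − 2β = 171.7233°
wrap2 = π + 2β = 188.2767°
tangent length = C·cosβ = 96.7471
L = r1·wrap1 + r2·wrap2 + 2·C·cosβ = 1·2.9971 + 8·3.2860 + 2·96.7471 = 222.7797

L=222.780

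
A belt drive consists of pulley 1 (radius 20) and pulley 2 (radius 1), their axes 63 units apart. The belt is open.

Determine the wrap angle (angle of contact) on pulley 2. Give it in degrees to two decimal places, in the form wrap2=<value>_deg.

wrap2=144.89_deg

open belt: β = asin((r2−r1)/C) = asin(-19/63) = -17.5530°
wrap1 = π − 2β = 215.1059°
wrap2 = π + 2β = 144.8941°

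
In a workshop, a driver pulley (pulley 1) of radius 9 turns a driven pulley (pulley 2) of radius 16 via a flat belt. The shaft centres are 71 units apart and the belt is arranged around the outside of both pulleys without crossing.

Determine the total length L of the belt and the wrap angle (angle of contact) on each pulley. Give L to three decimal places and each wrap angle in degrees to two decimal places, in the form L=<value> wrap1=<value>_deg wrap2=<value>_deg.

L=221.231 wrap1=168.68_deg wrap2=191.32_deg

open belt: β = asin((r2−r1)/C) = asin(7/71) = 5.6581°
wrap1 = π − 2β = 168.6839°
wrap2 = π + 2β = 191.3161°
tangent length = C·cosβ = 70.6541
L = r1·wrap1 + r2·wrap2 + 2·C·cosβ = 9·2.9441 + 16·3.3391 + 2·70.6541 = 221.2305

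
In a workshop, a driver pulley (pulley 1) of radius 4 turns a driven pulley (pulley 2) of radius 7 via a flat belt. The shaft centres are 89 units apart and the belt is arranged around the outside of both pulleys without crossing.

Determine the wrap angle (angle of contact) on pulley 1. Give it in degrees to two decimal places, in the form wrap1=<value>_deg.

wrap1=176.14_deg

open belt: β = asin((r2−r1)/C) = asin(3/89) = 1.9317°
wrap1 = π − 2β = 176.1366°
wrap2 = π + 2β = 183.8634°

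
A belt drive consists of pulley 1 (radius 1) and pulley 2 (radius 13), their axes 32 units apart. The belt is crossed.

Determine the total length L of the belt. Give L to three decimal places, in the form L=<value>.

crossed belt: β = asin((r1+r2)/C) = asin(14/32) = 25.9445°
wrap1 = wrap2 = π + 2β = 231.8890°
tangent length = C·cosβ = 28.7750
L = (r1+r2)·wrap + 2·C·cosβ = 14·4.0472 + 2·28.7750 = 114.2111

L=114.211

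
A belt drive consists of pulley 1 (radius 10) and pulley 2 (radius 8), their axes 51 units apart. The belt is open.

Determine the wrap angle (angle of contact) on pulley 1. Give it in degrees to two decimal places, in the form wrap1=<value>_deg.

wrap1=184.49_deg

open belt: β = asin((r2−r1)/C) = asin(-2/51) = -2.2475°
wrap1 = π − 2β = 184.4949°
wrap2 = π + 2β = 175.5051°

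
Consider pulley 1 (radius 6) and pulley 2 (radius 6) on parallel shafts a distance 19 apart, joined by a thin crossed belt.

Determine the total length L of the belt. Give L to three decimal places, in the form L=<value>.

crossed belt: β = asin((r1+r2)/C) = asin(12/19) = 39.1667°
wrap1 = wrap2 = π + 2β = 258.3334°
tangent length = C·cosβ = 14.7309
L = (r1+r2)·wrap + 2·C·cosβ = 12·4.5088 + 2·14.7309 = 83.5671

L=83.567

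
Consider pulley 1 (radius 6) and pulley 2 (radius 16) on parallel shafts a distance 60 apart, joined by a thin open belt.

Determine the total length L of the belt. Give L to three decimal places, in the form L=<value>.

open belt: β = asin((r2−r1)/C) = asin(10/60) = 9.5941°
wrap1 = π − 2β = 160.8119°
wrap2 = π + 2β = 199.1881°
tangent length = C·cosβ = 59.1608
L = r1·wrap1 + r2·wrap2 + 2·C·cosβ = 6·2.8067 + 16·3.4765 + 2·59.1608 = 190.7856

L=190.786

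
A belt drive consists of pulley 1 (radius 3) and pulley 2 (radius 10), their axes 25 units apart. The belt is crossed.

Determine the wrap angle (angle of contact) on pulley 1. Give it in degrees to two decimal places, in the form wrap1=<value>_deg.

crossed belt: β = asin((r1+r2)/C) = asin(13/25) = 31.3323°
wrap1 = wrap2 = π + 2β = 242.6645°

wrap1=242.66_deg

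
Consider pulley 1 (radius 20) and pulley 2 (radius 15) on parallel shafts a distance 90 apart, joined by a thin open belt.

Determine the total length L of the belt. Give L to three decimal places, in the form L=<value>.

open belt: β = asin((r2−r1)/C) = asin(-5/90) = -3.1847°
wrap1 = π − 2β = 186.3695°
wrap2 = π + 2β = 173.6305°
tangent length = C·cosβ = 89.8610
L = r1·wrap1 + r2·wrap2 + 2·C·cosβ = 20·3.2528 + 15·3.0304 + 2·89.8610 = 290.2336

L=290.234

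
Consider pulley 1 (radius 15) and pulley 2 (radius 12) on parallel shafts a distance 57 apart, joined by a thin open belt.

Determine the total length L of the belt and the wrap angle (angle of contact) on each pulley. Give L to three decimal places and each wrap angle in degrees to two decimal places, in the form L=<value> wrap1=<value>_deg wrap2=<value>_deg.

L=198.981 wrap1=186.03_deg wrap2=173.97_deg

open belt: β = asin((r2−r1)/C) = asin(-3/57) = -3.0170°
wrap1 = π − 2β = 186.0339°
wrap2 = π + 2β = 173.9661°
tangent length = C·cosβ = 56.9210
L = r1·wrap1 + r2·wrap2 + 2·C·cosβ = 15·3.2469 + 12·3.0363 + 2·56.9210 = 198.9809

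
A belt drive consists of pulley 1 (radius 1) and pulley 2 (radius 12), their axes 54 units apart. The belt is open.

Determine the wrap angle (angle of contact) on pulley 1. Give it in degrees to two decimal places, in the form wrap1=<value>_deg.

wrap1=156.49_deg

open belt: β = asin((r2−r1)/C) = asin(11/54) = 11.7536°
wrap1 = π − 2β = 156.4927°
wrap2 = π + 2β = 203.5073°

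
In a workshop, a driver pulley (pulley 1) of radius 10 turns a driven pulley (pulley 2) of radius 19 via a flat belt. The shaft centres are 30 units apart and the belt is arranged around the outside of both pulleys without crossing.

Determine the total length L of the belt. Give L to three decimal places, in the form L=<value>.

L=153.827

open belt: β = asin((r2−r1)/C) = asin(9/30) = 17.4576°
wrap1 = π − 2β = 145.0848°
wrap2 = π + 2β = 214.9152°
tangent length = C·cosβ = 28.6182
L = r1·wrap1 + r2·wrap2 + 2·C·cosβ = 10·2.5322 + 19·3.7510 + 2·28.6182 = 153.8270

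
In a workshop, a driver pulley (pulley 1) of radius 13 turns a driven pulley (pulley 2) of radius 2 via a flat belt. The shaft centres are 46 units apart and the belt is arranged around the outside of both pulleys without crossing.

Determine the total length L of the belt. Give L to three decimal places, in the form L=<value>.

L=141.767

open belt: β = asin((r2−r1)/C) = asin(-11/46) = -13.8352°
wrap1 = π − 2β = 207.6704°
wrap2 = π + 2β = 152.3296°
tangent length = C·cosβ = 44.6654
L = r1·wrap1 + r2·wrap2 + 2·C·cosβ = 13·3.6245 + 2·2.6587 + 2·44.6654 = 141.7671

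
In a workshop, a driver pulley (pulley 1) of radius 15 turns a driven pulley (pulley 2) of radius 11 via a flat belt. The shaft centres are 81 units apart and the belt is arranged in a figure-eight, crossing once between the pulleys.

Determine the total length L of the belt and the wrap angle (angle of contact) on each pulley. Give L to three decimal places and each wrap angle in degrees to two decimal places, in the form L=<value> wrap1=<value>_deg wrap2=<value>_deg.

crossed belt: β = asin((r1+r2)/C) = asin(26/81) = 18.7227°
wrap1 = wrap2 = π + 2β = 217.4453°
tangent length = C·cosβ = 76.7138
L = (r1+r2)·wrap + 2·C·cosβ = 26·3.7951 + 2·76.7138 = 252.1011

L=252.101 wrap1=217.45_deg wrap2=217.45_deg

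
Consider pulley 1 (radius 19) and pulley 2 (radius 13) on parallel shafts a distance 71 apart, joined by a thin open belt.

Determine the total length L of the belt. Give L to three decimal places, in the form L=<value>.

open belt: β = asin((r2−r1)/C) = asin(-6/71) = -4.8477°
wrap1 = π − 2β = 189.6954°
wrap2 = π + 2β = 170.3046°
tangent length = C·cosβ = 70.7460
L = r1·wrap1 + r2·wrap2 + 2·C·cosβ = 19·3.3108 + 13·2.9724 + 2·70.7460 = 243.0383

L=243.038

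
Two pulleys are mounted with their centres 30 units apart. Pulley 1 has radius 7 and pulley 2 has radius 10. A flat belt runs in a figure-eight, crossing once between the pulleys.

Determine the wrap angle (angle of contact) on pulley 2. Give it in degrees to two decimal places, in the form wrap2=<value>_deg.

crossed belt: β = asin((r1+r2)/C) = asin(17/30) = 34.5181°
wrap1 = wrap2 = π + 2β = 249.0362°

wrap2=249.04_deg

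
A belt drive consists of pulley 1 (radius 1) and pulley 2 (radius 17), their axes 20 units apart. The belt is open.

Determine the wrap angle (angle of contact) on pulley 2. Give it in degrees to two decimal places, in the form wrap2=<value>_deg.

open belt: β = asin((r2−r1)/C) = asin(16/20) = 53.1301°
wrap1 = π − 2β = 73.7398°
wrap2 = π + 2β = 286.2602°

wrap2=286.26_deg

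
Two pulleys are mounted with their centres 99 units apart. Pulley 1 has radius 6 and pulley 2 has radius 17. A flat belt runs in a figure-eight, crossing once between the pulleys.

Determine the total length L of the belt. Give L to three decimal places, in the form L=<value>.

L=275.624

crossed belt: β = asin((r1+r2)/C) = asin(23/99) = 13.4339°
wrap1 = wrap2 = π + 2β = 206.8678°
tangent length = C·cosβ = 96.2912
L = (r1+r2)·wrap + 2·C·cosβ = 23·3.6105 + 2·96.2912 = 275.6245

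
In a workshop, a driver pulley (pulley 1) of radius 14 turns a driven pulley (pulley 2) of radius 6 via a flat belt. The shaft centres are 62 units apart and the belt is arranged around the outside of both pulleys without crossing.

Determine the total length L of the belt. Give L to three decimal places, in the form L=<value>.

L=187.866

open belt: β = asin((r2−r1)/C) = asin(-8/62) = -7.4137°
wrap1 = π − 2β = 194.8273°
wrap2 = π + 2β = 165.1727°
tangent length = C·cosβ = 61.4817
L = r1·wrap1 + r2·wrap2 + 2·C·cosβ = 14·3.4004 + 6·2.8828 + 2·61.4817 = 187.8656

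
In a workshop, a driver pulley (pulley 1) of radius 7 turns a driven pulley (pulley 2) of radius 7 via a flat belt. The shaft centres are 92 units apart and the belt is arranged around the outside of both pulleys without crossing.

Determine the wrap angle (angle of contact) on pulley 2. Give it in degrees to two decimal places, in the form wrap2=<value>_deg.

open belt: β = asin((r2−r1)/C) = asin(0/92) = 0.0000°
wrap1 = π − 2β = 180.0000°
wrap2 = π + 2β = 180.0000°

wrap2=180.00_deg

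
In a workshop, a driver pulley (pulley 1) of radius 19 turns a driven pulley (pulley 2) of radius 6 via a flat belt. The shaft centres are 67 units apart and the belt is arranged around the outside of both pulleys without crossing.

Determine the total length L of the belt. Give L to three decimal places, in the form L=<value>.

L=215.070

open belt: β = asin((r2−r1)/C) = asin(-13/67) = -11.1881°
wrap1 = π − 2β = 202.3761°
wrap2 = π + 2β = 157.6239°
tangent length = C·cosβ = 65.7267
L = r1·wrap1 + r2·wrap2 + 2·C·cosβ = 19·3.5321 + 6·2.7511 + 2·65.7267 = 215.0702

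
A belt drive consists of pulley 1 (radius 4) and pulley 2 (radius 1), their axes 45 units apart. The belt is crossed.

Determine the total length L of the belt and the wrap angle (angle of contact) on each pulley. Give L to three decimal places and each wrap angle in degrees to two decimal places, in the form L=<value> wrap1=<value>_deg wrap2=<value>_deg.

crossed belt: β = asin((r1+r2)/C) = asin(5/45) = 6.3794°
wrap1 = wrap2 = π + 2β = 192.7587°
tangent length = C·cosβ = 44.7214
L = (r1+r2)·wrap + 2·C·cosβ = 5·3.3643 + 2·44.7214 = 106.2641

L=106.264 wrap1=192.76_deg wrap2=192.76_deg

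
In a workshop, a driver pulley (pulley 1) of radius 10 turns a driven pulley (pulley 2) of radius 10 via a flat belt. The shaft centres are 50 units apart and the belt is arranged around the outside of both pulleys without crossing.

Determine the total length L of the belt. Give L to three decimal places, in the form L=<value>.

open belt: β = asin((r2−r1)/C) = asin(0/50) = 0.0000°
wrap1 = π − 2β = 180.0000°
wrap2 = π + 2β = 180.0000°
tangent length = C·cosβ = 50.0000
L = r1·wrap1 + r2·wrap2 + 2·C·cosβ = 10·3.1416 + 10·3.1416 + 2·50.0000 = 162.8319

L=162.832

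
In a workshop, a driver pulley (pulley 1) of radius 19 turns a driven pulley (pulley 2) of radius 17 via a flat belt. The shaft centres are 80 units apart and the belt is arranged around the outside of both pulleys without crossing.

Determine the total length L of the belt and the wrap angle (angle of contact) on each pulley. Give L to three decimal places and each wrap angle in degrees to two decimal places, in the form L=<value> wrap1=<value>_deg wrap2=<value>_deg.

open belt: β = asin((r2−r1)/C) = asin(-2/80) = -1.4325°
wrap1 = π − 2β = 182.8651°
wrap2 = π + 2β = 177.1349°
tangent length = C·cosβ = 79.9750
L = r1·wrap1 + r2·wrap2 + 2·C·cosβ = 19·3.1916 + 17·3.0916 + 2·79.9750 = 273.1473

L=273.147 wrap1=182.87_deg wrap2=177.13_deg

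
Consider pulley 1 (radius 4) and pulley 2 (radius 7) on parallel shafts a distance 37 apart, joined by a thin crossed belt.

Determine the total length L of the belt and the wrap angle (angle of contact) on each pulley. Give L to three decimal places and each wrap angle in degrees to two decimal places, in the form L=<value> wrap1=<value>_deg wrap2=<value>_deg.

L=111.853 wrap1=214.59_deg wrap2=214.59_deg

crossed belt: β = asin((r1+r2)/C) = asin(11/37) = 17.2953°
wrap1 = wrap2 = π + 2β = 214.5907°
tangent length = C·cosβ = 35.3270
L = (r1+r2)·wrap + 2·C·cosβ = 11·3.7453 + 2·35.3270 = 111.8525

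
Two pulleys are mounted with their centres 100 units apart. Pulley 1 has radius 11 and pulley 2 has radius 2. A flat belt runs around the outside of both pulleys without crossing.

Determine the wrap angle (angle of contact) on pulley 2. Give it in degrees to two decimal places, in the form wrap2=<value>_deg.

open belt: β = asin((r2−r1)/C) = asin(-9/100) = -5.1636°
wrap1 = π − 2β = 190.3272°
wrap2 = π + 2β = 169.6728°

wrap2=169.67_deg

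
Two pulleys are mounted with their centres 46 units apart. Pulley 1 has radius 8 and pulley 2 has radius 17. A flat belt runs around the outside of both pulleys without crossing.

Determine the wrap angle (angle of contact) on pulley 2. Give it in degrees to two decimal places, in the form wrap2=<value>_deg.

wrap2=202.57_deg

open belt: β = asin((r2−r1)/C) = asin(9/46) = 11.2828°
wrap1 = π − 2β = 157.4344°
wrap2 = π + 2β = 202.5656°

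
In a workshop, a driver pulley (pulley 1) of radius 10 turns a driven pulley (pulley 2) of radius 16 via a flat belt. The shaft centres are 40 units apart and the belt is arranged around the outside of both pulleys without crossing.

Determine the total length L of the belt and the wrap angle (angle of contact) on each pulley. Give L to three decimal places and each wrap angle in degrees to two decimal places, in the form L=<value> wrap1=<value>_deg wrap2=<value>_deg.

open belt: β = asin((r2−r1)/C) = asin(6/40) = 8.6269°
wrap1 = π − 2β = 162.7461°
wrap2 = π + 2β = 197.2539°
tangent length = C·cosβ = 39.5474
L = r1·wrap1 + r2·wrap2 + 2·C·cosβ = 10·2.8405 + 16·3.4427 + 2·39.5474 = 162.5831

L=162.583 wrap1=162.75_deg wrap2=197.25_deg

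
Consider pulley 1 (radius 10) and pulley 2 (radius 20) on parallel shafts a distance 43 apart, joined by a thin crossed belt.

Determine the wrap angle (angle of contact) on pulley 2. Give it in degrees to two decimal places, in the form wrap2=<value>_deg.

wrap2=268.48_deg

crossed belt: β = asin((r1+r2)/C) = asin(30/43) = 44.2407°
wrap1 = wrap2 = π + 2β = 268.4814°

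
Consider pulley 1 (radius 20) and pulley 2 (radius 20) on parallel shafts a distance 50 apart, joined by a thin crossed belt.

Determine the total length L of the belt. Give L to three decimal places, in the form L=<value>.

crossed belt: β = asin((r1+r2)/C) = asin(40/50) = 53.1301°
wrap1 = wrap2 = π + 2β = 286.2602°
tangent length = C·cosβ = 30.0000
L = (r1+r2)·wrap + 2·C·cosβ = 40·4.9962 + 2·30.0000 = 259.8473

L=259.847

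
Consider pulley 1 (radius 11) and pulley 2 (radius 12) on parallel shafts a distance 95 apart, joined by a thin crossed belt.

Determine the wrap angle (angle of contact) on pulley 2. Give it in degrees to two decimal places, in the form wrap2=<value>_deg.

wrap2=208.02_deg

crossed belt: β = asin((r1+r2)/C) = asin(23/95) = 14.0108°
wrap1 = wrap2 = π + 2β = 208.0217°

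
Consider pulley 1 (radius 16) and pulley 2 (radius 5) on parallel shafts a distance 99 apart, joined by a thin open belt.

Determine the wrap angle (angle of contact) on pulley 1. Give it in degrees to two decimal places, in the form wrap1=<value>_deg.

open belt: β = asin((r2−r1)/C) = asin(-11/99) = -6.3794°
wrap1 = π − 2β = 192.7587°
wrap2 = π + 2β = 167.2413°

wrap1=192.76_deg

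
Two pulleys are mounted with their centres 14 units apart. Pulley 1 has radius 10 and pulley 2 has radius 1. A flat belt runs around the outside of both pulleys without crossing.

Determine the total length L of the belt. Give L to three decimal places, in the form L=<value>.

open belt: β = asin((r2−r1)/C) = asin(-9/14) = -40.0052°
wrap1 = π − 2β = 260.0104°
wrap2 = π + 2β = 99.9896°
tangent length = C·cosβ = 10.7238
L = r1·wrap1 + r2·wrap2 + 2·C·cosβ = 10·4.5380 + 1·1.7451 + 2·10.7238 = 68.5731

L=68.573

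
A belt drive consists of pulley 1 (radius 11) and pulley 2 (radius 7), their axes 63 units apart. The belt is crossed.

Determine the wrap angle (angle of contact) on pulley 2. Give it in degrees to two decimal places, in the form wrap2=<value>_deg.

crossed belt: β = asin((r1+r2)/C) = asin(18/63) = 16.6015°
wrap1 = wrap2 = π + 2β = 213.2031°

wrap2=213.20_deg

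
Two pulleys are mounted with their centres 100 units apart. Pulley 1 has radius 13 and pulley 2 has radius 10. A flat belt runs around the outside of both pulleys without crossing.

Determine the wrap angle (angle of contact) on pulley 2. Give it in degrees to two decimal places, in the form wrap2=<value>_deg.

open belt: β = asin((r2−r1)/C) = asin(-3/100) = -1.7191°
wrap1 = π − 2β = 183.4383°
wrap2 = π + 2β = 176.5617°

wrap2=176.56_deg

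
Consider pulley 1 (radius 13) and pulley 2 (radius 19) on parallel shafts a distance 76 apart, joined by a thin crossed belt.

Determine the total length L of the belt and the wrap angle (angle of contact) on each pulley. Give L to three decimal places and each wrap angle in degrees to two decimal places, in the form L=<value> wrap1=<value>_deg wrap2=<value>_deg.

L=266.215 wrap1=229.80_deg wrap2=229.80_deg

crossed belt: β = asin((r1+r2)/C) = asin(32/76) = 24.9011°
wrap1 = wrap2 = π + 2β = 229.8021°
tangent length = C·cosβ = 68.9348
L = (r1+r2)·wrap + 2·C·cosβ = 32·4.0108 + 2·68.9348 = 266.2152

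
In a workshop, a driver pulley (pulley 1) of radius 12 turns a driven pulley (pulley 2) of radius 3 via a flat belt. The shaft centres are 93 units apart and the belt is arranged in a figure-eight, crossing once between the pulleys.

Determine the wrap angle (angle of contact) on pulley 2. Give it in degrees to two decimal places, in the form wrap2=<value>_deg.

crossed belt: β = asin((r1+r2)/C) = asin(15/93) = 9.2818°
wrap1 = wrap2 = π + 2β = 198.5636°

wrap2=198.56_deg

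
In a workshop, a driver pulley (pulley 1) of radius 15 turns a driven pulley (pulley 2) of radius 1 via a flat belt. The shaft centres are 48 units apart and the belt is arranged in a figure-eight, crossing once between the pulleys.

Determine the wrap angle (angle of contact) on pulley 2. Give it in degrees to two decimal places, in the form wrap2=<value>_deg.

crossed belt: β = asin((r1+r2)/C) = asin(16/48) = 19.4712°
wrap1 = wrap2 = π + 2β = 218.9424°

wrap2=218.94_deg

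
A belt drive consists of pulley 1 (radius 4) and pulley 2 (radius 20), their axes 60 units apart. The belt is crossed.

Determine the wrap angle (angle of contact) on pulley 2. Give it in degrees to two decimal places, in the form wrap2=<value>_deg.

wrap2=227.16_deg

crossed belt: β = asin((r1+r2)/C) = asin(24/60) = 23.5782°
wrap1 = wrap2 = π + 2β = 227.1564°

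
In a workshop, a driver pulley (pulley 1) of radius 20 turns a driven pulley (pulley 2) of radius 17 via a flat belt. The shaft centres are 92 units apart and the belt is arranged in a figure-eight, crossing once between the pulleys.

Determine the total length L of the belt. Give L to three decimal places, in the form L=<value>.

L=315.330

crossed belt: β = asin((r1+r2)/C) = asin(37/92) = 23.7142°
wrap1 = wrap2 = π + 2β = 227.4283°
tangent length = C·cosβ = 84.2318
L = (r1+r2)·wrap + 2·C·cosβ = 37·3.9694 + 2·84.2318 = 315.3304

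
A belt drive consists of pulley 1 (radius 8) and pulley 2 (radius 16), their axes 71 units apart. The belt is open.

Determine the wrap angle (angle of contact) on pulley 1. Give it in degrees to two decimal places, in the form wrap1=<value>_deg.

open belt: β = asin((r2−r1)/C) = asin(8/71) = 6.4696°
wrap1 = π − 2β = 167.0608°
wrap2 = π + 2β = 192.9392°

wrap1=167.06_deg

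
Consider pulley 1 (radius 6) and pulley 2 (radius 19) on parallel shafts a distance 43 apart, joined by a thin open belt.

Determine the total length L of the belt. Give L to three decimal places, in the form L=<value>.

open belt: β = asin((r2−r1)/C) = asin(13/43) = 17.5973°
wrap1 = π − 2β = 144.8053°
wrap2 = π + 2β = 215.1947°
tangent length = C·cosβ = 40.9878
L = r1·wrap1 + r2·wrap2 + 2·C·cosβ = 6·2.5273 + 19·3.7559 + 2·40.9878 = 168.5008

L=168.501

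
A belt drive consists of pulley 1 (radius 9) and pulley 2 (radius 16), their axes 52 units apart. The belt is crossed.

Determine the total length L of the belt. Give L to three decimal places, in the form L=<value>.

L=194.809

crossed belt: β = asin((r1+r2)/C) = asin(25/52) = 28.7357°
wrap1 = wrap2 = π + 2β = 237.4713°
tangent length = C·cosβ = 45.5961
L = (r1+r2)·wrap + 2·C·cosβ = 25·4.1447 + 2·45.5961 = 194.8085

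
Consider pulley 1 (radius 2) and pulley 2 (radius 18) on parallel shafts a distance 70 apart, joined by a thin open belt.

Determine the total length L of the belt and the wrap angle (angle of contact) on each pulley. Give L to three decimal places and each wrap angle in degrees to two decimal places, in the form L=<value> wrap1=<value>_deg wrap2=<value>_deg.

L=206.505 wrap1=153.57_deg wrap2=206.43_deg

open belt: β = asin((r2−r1)/C) = asin(16/70) = 13.2130°
wrap1 = π − 2β = 153.5740°
wrap2 = π + 2β = 206.4260°
tangent length = C·cosβ = 68.1469
L = r1·wrap1 + r2·wrap2 + 2·C·cosβ = 2·2.6804 + 18·3.6028 + 2·68.1469 = 206.5052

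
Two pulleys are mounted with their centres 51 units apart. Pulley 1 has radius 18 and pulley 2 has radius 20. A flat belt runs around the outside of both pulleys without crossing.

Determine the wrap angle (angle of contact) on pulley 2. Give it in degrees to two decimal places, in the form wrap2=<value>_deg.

open belt: β = asin((r2−r1)/C) = asin(2/51) = 2.2475°
wrap1 = π − 2β = 175.5051°
wrap2 = π + 2β = 184.4949°

wrap2=184.49_deg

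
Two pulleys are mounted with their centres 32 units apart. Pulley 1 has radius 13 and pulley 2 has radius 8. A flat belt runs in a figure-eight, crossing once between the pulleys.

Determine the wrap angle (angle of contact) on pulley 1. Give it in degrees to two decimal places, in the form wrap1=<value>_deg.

wrap1=262.03_deg

crossed belt: β = asin((r1+r2)/C) = asin(21/32) = 41.0145°
wrap1 = wrap2 = π + 2β = 262.0290°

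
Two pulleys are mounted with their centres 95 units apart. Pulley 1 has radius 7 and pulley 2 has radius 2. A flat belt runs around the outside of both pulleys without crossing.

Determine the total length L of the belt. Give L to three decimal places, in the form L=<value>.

L=218.538

open belt: β = asin((r2−r1)/C) = asin(-5/95) = -3.0170°
wrap1 = π − 2β = 186.0339°
wrap2 = π + 2β = 173.9661°
tangent length = C·cosβ = 94.8683
L = r1·wrap1 + r2·wrap2 + 2·C·cosβ = 7·3.2469 + 2·3.0363 + 2·94.8683 = 218.5376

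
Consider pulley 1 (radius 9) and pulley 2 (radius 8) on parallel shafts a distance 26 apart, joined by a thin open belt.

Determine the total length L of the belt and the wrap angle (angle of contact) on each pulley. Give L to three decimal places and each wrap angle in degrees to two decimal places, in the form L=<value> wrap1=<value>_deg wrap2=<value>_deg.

open belt: β = asin((r2−r1)/C) = asin(-1/26) = -2.2042°
wrap1 = π − 2β = 184.4085°
wrap2 = π + 2β = 175.5915°
tangent length = C·cosβ = 25.9808
L = r1·wrap1 + r2·wrap2 + 2·C·cosβ = 9·3.2185 + 8·3.0647 + 2·25.9808 = 105.4455

L=105.446 wrap1=184.41_deg wrap2=175.59_deg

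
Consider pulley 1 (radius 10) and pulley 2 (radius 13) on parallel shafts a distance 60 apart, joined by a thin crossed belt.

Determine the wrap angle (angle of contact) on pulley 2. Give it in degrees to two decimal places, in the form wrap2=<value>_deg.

wrap2=225.08_deg

crossed belt: β = asin((r1+r2)/C) = asin(23/60) = 22.5403°
wrap1 = wrap2 = π + 2β = 225.0806°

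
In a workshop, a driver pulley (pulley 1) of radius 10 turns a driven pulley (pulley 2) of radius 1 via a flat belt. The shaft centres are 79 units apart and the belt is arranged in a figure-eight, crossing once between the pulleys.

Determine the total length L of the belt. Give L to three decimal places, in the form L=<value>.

crossed belt: β = asin((r1+r2)/C) = asin(11/79) = 8.0039°
wrap1 = wrap2 = π + 2β = 196.0078°
tangent length = C·cosβ = 78.2304
L = (r1+r2)·wrap + 2·C·cosβ = 11·3.4210 + 2·78.2304 = 194.0917

L=194.092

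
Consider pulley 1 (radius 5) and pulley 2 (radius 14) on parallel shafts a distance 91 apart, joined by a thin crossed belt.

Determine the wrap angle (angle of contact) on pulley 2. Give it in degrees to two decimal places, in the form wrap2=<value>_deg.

wrap2=204.10_deg

crossed belt: β = asin((r1+r2)/C) = asin(19/91) = 12.0515°
wrap1 = wrap2 = π + 2β = 204.1030°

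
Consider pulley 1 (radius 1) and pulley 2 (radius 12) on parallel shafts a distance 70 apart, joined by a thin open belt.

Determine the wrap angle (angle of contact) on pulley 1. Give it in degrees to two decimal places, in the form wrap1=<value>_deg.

open belt: β = asin((r2−r1)/C) = asin(11/70) = 9.0411°
wrap1 = π − 2β = 161.9178°
wrap2 = π + 2β = 198.0822°

wrap1=161.92_deg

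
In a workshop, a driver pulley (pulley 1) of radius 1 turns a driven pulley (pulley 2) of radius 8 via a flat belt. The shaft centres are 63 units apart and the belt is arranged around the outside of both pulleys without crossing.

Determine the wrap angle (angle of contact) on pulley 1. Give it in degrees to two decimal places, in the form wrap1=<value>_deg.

open belt: β = asin((r2−r1)/C) = asin(7/63) = 6.3794°
wrap1 = π − 2β = 167.2413°
wrap2 = π + 2β = 192.7587°

wrap1=167.24_deg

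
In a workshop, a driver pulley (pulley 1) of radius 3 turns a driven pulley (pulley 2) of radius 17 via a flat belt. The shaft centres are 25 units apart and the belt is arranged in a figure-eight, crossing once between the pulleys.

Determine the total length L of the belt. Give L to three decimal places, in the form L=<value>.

L=129.924

crossed belt: β = asin((r1+r2)/C) = asin(20/25) = 53.1301°
wrap1 = wrap2 = π + 2β = 286.2602°
tangent length = C·cosβ = 15.0000
L = (r1+r2)·wrap + 2·C·cosβ = 20·4.9962 + 2·15.0000 = 129.9237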